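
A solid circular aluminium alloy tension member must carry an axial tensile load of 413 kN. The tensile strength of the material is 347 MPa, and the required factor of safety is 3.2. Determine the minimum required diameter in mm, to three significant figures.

Allowable stress σ_allow = 347/3.2 = 108.4 MPa.
Required area A = F/σ_allow = 413000/108.4 = 3809 mm².
A = πd²/4 → d = √(4A/π) = 69.64 mm.

d = 69.6 mm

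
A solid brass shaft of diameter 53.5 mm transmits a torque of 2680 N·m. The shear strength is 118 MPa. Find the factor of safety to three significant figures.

n = 1.32

τ = 16T/(πd³) = 16×2680000/(π×53.5³) = 89.13 MPa.
n = τ_limit/τ = 118/89.13 = 1.324.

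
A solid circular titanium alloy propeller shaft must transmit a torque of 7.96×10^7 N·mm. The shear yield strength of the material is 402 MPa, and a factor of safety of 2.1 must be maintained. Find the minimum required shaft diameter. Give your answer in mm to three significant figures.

Allowable shear stress τ_allow = 402/2.1 = 191.4 MPa.
For a solid shaft τ = 16T/(πd³), so d³ = 16T/(π τ_allow) = 16×7.9600×10^7/(π×191.4) = 2.118×10^6 mm³.
d = (2.118×10^6)^(1/3) = 128.4 mm.

d = 128 mm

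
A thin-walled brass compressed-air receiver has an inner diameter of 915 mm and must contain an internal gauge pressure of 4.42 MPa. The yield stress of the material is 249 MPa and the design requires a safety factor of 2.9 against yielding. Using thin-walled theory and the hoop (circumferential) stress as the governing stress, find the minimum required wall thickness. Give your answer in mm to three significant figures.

t = 23.6 mm

σ_allow = 249/2.9 = 85.86 MPa.
Hoop stress σ_h = pD/(2t), so t = pD/(2σ_allow) = 4.42×915/(2×85.86) = 23.55 mm.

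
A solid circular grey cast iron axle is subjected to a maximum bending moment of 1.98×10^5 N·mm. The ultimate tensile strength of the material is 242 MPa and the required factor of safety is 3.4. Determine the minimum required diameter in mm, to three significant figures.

d = 30.5 mm

σ_allow = 242/3.4 = 71.18 MPa.
For a solid circular section σ = 32M/(πd³), so d³ = 32M/(π σ_allow) = 32×198000/(π×71.18) = 28340 mm³.
d = 30.49 mm.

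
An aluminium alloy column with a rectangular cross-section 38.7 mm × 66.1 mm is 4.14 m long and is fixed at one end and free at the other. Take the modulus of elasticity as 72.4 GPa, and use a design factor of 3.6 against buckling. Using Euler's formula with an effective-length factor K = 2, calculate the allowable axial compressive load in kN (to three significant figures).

P_allow = 0.924 kN

Buckling occurs about the weak axis: I_min = h·b³/12 = 66.1×38.7³/12 = 319300 mm⁴ (b = 38.7 mm is the smaller dimension).
Effective length L_e = KL = 2×4.14 m = 8280 mm.
Euler critical load P_cr = π²EI/L_e² = π²×72400×319300/8280² = 3328 N.
P_allow = P_cr/n = 3328/3.6 = 924.3 N.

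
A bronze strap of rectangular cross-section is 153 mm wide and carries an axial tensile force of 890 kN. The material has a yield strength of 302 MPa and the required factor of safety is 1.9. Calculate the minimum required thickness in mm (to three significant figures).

σ_allow = 302/1.9 = 158.9 MPa.
Required area A = F/σ_allow = 890000/158.9 = 5599 mm².
t = A/w = 5599/153 = 36.60 mm.

t = 36.6 mm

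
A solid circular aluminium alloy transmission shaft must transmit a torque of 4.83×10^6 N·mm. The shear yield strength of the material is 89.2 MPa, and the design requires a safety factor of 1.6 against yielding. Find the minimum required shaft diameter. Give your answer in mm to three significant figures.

Allowable shear stress τ_allow = 89.2/1.6 = 55.75 MPa.
For a solid shaft τ = 16T/(πd³), so d³ = 16T/(π τ_allow) = 16×4830000/(π×55.75) = 441200 mm³.
d = (441200)^(1/3) = 76.13 mm.

d = 76.1 mm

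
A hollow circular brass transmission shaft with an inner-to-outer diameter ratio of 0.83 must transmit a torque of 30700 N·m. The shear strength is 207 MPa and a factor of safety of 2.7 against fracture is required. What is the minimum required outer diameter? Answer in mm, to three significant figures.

τ_allow = 207/2.7 = 76.67 MPa.
For a hollow shaft τ = 16T/[πd_o³(1−k⁴)] with k = 0.83, so 1−k⁴ = 0.5254.
d_o³ = 16T/[π τ_allow (1−k⁴)] = 16×3.0700×10^7/(π×76.67×0.5254) = 3.881×10^6 mm³.
d_o = 157.2 mm.

d_o = 157 mm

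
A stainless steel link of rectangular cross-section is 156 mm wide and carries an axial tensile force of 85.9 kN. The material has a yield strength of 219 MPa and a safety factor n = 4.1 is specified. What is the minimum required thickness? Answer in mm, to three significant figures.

t = 10.3 mm

σ_allow = 219/4.1 = 53.41 MPa.
Required area A = F/σ_allow = 85900/53.41 = 1608 mm².
t = A/w = 1608/156 = 10.31 mm.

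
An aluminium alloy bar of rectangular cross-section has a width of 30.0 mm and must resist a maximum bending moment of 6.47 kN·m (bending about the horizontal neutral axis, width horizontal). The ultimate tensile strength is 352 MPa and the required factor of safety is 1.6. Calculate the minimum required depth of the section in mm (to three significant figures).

h = 76.7 mm

σ_allow = 352/1.6 = 220.0 MPa.
For a rectangular section σ = 6M/(bh²), so h² = 6M/(b σ_allow) = 6×6470000/(30.0×220.0) = 5882 mm².
h = 76.69 mm.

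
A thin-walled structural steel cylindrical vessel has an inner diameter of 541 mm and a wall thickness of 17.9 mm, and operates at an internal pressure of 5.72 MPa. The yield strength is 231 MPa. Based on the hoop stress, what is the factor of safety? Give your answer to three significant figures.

σ_h = pD/(2t) = 5.72×541/(2×17.9) = 86.44 MPa.
n = 231/86.44 = 2.672.

n = 2.67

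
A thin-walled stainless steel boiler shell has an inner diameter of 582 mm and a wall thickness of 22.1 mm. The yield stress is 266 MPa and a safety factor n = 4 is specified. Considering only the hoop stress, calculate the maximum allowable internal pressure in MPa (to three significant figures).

σ_allow = 266/4 = 66.50 MPa.
σ_h = pD/(2t) → p_allow = 2σ_allow t/D = 2×66.50×22.1/582 = 5.050 MPa.

p_allow = 5.05 MPa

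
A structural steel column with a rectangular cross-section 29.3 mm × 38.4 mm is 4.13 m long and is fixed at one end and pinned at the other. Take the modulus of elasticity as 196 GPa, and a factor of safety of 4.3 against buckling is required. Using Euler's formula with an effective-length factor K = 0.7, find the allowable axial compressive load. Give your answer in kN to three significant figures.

Buckling occurs about the weak axis: I_min = h·b³/12 = 38.4×29.3³/12 = 80490 mm⁴ (b = 29.3 mm is the smaller dimension).
Effective length L_e = KL = 0.7×4.13 m = 2891 mm.
Euler critical load P_cr = π²EI/L_e² = π²×196000×80490/2891² = 18630 N.
P_allow = P_cr/n = 18630/4.3 = 4333 N.

P_allow = 4.33 kN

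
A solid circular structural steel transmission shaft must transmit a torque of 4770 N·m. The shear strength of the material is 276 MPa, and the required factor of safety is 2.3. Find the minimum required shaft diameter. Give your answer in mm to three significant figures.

Allowable shear stress τ_allow = 276/2.3 = 120.0 MPa.
For a solid shaft τ = 16T/(πd³), so d³ = 16T/(π τ_allow) = 16×4770000/(π×120.0) = 202400 mm³.
d = (202400)^(1/3) = 58.72 mm.

d = 58.7 mm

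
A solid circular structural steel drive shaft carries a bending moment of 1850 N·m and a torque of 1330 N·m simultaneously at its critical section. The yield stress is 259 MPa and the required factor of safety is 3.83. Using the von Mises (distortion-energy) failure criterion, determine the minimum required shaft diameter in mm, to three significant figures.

d = 69.0 mm

σ_allow = σ_y/n = 259/3.83 = 67.62 MPa.
For a solid shaft σ_b = 32M/(πd³) and τ = 16T/(πd³), so the von Mises stress is σ' = (16/πd³)·√(4M²+3T²).
√(4M²+3T²) = √(4×(1.850×10^6)² + 3×(1.330×10^6)²) = 4.359×10^6 N·mm.
d³ = 16×4.359×10^6/(π×67.62) = 328300 mm³.
d = 68.98 mm.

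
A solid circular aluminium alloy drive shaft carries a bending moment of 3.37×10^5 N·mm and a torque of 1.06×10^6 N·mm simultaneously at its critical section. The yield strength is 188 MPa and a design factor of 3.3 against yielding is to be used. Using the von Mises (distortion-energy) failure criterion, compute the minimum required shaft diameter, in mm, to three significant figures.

σ_allow = σ_y/n = 188/3.3 = 56.97 MPa.
For a solid shaft σ_b = 32M/(πd³) and τ = 16T/(πd³), so the von Mises stress is σ' = (16/πd³)·√(4M²+3T²).
√(4M²+3T²) = √(4×(337000)² + 3×(1.060×10^6)²) = 1.956×10^6 N·mm.
d³ = 16×1.956×10^6/(π×56.97) = 174800 mm³.
d = 55.92 mm.

d = 55.9 mm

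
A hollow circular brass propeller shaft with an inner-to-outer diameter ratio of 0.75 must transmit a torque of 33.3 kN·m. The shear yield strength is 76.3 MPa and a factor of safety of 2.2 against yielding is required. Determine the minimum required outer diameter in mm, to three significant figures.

d_o = 193 mm

τ_allow = 76.3/2.2 = 34.68 MPa.
For a hollow shaft τ = 16T/[πd_o³(1−k⁴)] with k = 0.75, so 1−k⁴ = 0.6836.
d_o³ = 16T/[π τ_allow (1−k⁴)] = 16×3.3300×10^7/(π×34.68×0.6836) = 7.153×10^6 mm³.
d_o = 192.7 mm.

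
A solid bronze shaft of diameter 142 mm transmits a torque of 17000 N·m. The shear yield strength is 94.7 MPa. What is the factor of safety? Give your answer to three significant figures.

n = 3.13

τ = 16T/(πd³) = 16×1.7000×10^7/(π×142³) = 30.24 MPa.
n = τ_limit/τ = 94.7/30.24 = 3.132.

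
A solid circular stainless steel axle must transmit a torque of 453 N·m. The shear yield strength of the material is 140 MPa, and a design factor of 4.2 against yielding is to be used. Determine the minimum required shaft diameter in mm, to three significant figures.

d = 41.1 mm

Allowable shear stress τ_allow = 140/4.2 = 33.33 MPa.
For a solid shaft τ = 16T/(πd³), so d³ = 16T/(π τ_allow) = 16×453000/(π×33.33) = 69210 mm³.
d = (69210)^(1/3) = 41.06 mm.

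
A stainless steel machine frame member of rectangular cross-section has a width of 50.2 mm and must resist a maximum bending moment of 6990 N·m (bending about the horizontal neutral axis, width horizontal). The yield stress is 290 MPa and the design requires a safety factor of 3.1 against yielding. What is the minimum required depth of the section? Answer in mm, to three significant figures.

σ_allow = 290/3.1 = 93.55 MPa.
For a rectangular section σ = 6M/(bh²), so h² = 6M/(b σ_allow) = 6×6990000/(50.2×93.55) = 8931 mm².
h = 94.50 mm.

h = 94.5 mm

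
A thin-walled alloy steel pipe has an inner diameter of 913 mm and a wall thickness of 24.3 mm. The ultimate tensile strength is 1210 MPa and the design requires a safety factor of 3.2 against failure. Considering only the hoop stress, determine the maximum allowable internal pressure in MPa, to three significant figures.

σ_allow = 1210/3.2 = 378.1 MPa.
σ_h = pD/(2t) → p_allow = 2σ_allow t/D = 2×378.1×24.3/913 = 20.13 MPa.

p_allow = 20.1 MPa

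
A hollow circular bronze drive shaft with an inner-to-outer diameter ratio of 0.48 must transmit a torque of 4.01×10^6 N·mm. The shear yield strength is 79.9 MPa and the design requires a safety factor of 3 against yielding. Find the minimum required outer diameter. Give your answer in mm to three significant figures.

d_o = 93.2 mm

τ_allow = 79.9/3 = 26.63 MPa.
For a hollow shaft τ = 16T/[πd_o³(1−k⁴)] with k = 0.48, so 1−k⁴ = 0.9469.
d_o³ = 16T/[π τ_allow (1−k⁴)] = 16×4010000/(π×26.63×0.9469) = 809800 mm³.
d_o = 93.21 mm.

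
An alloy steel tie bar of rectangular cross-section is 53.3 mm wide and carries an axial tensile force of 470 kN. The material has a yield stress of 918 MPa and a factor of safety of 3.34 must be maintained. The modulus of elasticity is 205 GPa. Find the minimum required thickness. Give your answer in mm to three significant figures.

t = 32.1 mm

σ_allow = 918/3.34 = 274.9 MPa.
Required area A = F/σ_allow = 470000/274.9 = 1710 mm².
t = A/w = 1710/53.3 = 32.08 mm.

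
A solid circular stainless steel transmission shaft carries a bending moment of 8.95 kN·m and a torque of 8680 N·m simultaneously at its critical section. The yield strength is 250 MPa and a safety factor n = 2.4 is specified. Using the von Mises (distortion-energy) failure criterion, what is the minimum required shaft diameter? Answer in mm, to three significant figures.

σ_allow = σ_y/n = 250/2.4 = 104.2 MPa.
For a solid shaft σ_b = 32M/(πd³) and τ = 16T/(πd³), so the von Mises stress is σ' = (16/πd³)·√(4M²+3T²).
√(4M²+3T²) = √(4×(8.950×10^6)² + 3×(8.680×10^6)²) = 2.338×10^7 N·mm.
d³ = 16×2.338×10^7/(π×104.2) = 1.143×10^6 mm³.
d = 104.6 mm.

d = 105 mm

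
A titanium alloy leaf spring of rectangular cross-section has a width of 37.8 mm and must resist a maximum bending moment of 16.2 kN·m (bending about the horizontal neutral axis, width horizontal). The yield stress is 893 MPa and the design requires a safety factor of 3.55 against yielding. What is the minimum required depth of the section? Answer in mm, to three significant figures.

σ_allow = 893/3.55 = 251.5 MPa.
For a rectangular section σ = 6M/(bh²), so h² = 6M/(b σ_allow) = 6×1.6200×10^7/(37.8×251.5) = 10220 mm².
h = 101.1 mm.

h = 101 mm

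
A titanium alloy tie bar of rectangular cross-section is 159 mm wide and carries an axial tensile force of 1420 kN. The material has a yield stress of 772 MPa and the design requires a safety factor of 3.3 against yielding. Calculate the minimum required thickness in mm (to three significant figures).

σ_allow = 772/3.3 = 233.9 MPa.
Required area A = F/σ_allow = 1420000/233.9 = 6070 mm².
t = A/w = 6070/159 = 38.18 mm.

t = 38.2 mm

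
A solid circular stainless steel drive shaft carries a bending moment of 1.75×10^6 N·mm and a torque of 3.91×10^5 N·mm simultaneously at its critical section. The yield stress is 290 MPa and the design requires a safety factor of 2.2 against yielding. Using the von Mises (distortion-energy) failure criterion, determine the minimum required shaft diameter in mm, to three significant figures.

σ_allow = σ_y/n = 290/2.2 = 131.8 MPa.
For a solid shaft σ_b = 32M/(πd³) and τ = 16T/(πd³), so the von Mises stress is σ' = (16/πd³)·√(4M²+3T²).
√(4M²+3T²) = √(4×(1.750×10^6)² + 3×(391000)²) = 3.565×10^6 N·mm.
d³ = 16×3.565×10^6/(π×131.8) = 137700 mm³.
d = 51.64 mm.

d = 51.6 mm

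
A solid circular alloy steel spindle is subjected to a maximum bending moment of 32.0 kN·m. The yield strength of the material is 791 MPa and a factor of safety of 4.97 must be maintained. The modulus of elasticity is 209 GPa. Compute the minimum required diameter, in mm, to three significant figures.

d = 127 mm

σ_allow = 791/4.97 = 159.2 MPa.
For a solid circular section σ = 32M/(πd³), so d³ = 32M/(π σ_allow) = 32×3.2000×10^7/(π×159.2) = 2.048×10^6 mm³.
d = 127.0 mm.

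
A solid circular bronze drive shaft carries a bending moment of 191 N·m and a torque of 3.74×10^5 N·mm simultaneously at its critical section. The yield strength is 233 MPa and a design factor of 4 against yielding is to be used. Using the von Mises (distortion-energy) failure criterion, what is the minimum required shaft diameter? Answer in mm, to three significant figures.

σ_allow = σ_y/n = 233/4 = 58.25 MPa.
For a solid shaft σ_b = 32M/(πd³) and τ = 16T/(πd³), so the von Mises stress is σ' = (16/πd³)·√(4M²+3T²).
√(4M²+3T²) = √(4×(191000)² + 3×(374000)²) = 752000 N·mm.
d³ = 16×752000/(π×58.25) = 65750 mm³.
d = 40.36 mm.

d = 40.4 mm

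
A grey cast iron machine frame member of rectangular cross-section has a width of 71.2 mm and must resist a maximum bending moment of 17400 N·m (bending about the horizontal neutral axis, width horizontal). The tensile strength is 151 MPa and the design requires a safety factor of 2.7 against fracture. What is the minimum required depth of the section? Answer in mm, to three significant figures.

σ_allow = 151/2.7 = 55.93 MPa.
For a rectangular section σ = 6M/(bh²), so h² = 6M/(b σ_allow) = 6×1.7400×10^7/(71.2×55.93) = 26220 mm².
h = 161.9 mm.

h = 162 mm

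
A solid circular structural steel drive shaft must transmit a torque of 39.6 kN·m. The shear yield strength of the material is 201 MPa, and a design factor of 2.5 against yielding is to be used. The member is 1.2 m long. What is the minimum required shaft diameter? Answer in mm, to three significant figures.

d = 136 mm

Allowable shear stress τ_allow = 201/2.5 = 80.40 MPa.
For a solid shaft τ = 16T/(πd³), so d³ = 16T/(π τ_allow) = 16×3.9600×10^7/(π×80.40) = 2.508×10^6 mm³.
d = (2.508×10^6)^(1/3) = 135.9 mm.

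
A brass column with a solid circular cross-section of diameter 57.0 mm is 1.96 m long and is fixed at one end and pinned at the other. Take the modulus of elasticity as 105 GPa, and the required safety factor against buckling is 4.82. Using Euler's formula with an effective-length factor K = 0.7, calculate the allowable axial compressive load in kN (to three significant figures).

I = πd⁴/64 = π×57.0⁴/64 = 518200 mm⁴.
Effective length L_e = KL = 0.7×1.96 m = 1372 mm.
Euler critical load P_cr = π²EI/L_e² = π²×105000×518200/1372² = 285300 N.
P_allow = P_cr/n = 285300/4.82 = 59180 N.

P_allow = 59.2 kN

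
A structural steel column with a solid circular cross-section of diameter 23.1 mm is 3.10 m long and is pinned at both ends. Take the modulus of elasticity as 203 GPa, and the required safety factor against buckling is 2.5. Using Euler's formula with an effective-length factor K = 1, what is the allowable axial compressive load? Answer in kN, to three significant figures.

I = πd⁴/64 = π×23.1⁴/64 = 13980 mm⁴.
Effective length L_e = KL = 1×3.10 m = 3100 mm.
Euler critical load P_cr = π²EI/L_e² = π²×203000×13980/3100² = 2914 N.
P_allow = P_cr/n = 2914/2.5 = 1166 N.

P_allow = 1.17 kN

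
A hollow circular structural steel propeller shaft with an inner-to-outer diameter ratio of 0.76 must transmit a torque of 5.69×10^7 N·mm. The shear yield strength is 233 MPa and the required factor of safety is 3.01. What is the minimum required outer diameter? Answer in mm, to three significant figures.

d_o = 178 mm

τ_allow = 233/3.01 = 77.41 MPa.
For a hollow shaft τ = 16T/[πd_o³(1−k⁴)] with k = 0.76, so 1−k⁴ = 0.6664.
d_o³ = 16T/[π τ_allow (1−k⁴)] = 16×5.6900×10^7/(π×77.41×0.6664) = 5.618×10^6 mm³.
d_o = 177.8 mm.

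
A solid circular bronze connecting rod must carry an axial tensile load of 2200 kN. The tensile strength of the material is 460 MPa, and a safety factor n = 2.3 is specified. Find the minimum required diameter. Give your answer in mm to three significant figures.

d = 118 mm

Allowable stress σ_allow = 460/2.3 = 200.0 MPa.
Required area A = F/σ_allow = 2200000/200.0 = 11000 mm².
A = πd²/4 → d = √(4A/π) = 118.3 mm.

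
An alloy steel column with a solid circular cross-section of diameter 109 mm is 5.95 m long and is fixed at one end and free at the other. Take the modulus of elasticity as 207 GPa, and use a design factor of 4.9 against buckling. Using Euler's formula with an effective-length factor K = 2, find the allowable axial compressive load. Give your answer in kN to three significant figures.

I = πd⁴/64 = π×109⁴/64 = 6.929×10^6 mm⁴.
Effective length L_e = KL = 2×5.95 m = 11900 mm.
Euler critical load P_cr = π²EI/L_e² = π²×207000×6.929×10^6/11900² = 99970 N.
P_allow = P_cr/n = 99970/4.9 = 20400 N.

P_allow = 20.4 kN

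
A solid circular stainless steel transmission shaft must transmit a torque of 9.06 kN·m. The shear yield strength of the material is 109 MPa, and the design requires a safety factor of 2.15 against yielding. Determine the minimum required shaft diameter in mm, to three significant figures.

d = 96.9 mm

Allowable shear stress τ_allow = 109/2.15 = 50.70 MPa.
For a solid shaft τ = 16T/(πd³), so d³ = 16T/(π τ_allow) = 16×9060000/(π×50.70) = 910100 mm³.
d = (910100)^(1/3) = 96.91 mm.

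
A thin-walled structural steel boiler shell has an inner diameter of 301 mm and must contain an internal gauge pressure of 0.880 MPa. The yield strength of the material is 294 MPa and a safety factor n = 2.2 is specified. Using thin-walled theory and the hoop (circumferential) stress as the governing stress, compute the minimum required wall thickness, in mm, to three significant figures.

σ_allow = 294/2.2 = 133.6 MPa.
Hoop stress σ_h = pD/(2t), so t = pD/(2σ_allow) = 0.880×301/(2×133.6) = 0.9910 mm.

t = 0.991 mm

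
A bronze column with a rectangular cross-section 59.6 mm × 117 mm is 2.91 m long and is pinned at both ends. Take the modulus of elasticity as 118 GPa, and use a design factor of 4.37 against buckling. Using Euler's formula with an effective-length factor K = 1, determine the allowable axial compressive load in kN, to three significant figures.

P_allow = 65.0 kN

Buckling occurs about the weak axis: I_min = h·b³/12 = 117×59.6³/12 = 2.064×10^6 mm⁴ (b = 59.6 mm is the smaller dimension).
Effective length L_e = KL = 1×2.91 m = 2910 mm.
Euler critical load P_cr = π²EI/L_e² = π²×118000×2.064×10^6/2910² = 283900 N.
P_allow = P_cr/n = 283900/4.37 = 64960 N.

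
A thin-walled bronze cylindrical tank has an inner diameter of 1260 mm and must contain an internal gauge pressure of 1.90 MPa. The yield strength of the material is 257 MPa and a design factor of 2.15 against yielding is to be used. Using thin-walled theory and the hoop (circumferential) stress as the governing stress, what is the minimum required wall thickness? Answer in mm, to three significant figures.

t = 10.0 mm

σ_allow = 257/2.15 = 119.5 MPa.
Hoop stress σ_h = pD/(2t), so t = pD/(2σ_allow) = 1.90×1260/(2×119.5) = 10.01 mm.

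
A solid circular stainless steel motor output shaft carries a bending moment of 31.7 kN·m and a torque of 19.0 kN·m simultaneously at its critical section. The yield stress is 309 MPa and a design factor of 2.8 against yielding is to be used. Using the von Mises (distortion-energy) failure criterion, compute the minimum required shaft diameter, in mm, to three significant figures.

d = 149 mm

σ_allow = σ_y/n = 309/2.8 = 110.4 MPa.
For a solid shaft σ_b = 32M/(πd³) and τ = 16T/(πd³), so the von Mises stress is σ' = (16/πd³)·√(4M²+3T²).
√(4M²+3T²) = √(4×(3.170×10^7)² + 3×(1.900×10^7)²) = 7.143×10^7 N·mm.
d³ = 16×7.143×10^7/(π×110.4) = 3.297×10^6 mm³.
d = 148.8 mm.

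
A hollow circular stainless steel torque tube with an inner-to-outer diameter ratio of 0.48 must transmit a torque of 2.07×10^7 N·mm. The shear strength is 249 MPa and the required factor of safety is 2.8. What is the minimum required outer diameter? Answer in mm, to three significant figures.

τ_allow = 249/2.8 = 88.93 MPa.
For a hollow shaft τ = 16T/[πd_o³(1−k⁴)] with k = 0.48, so 1−k⁴ = 0.9469.
d_o³ = 16T/[π τ_allow (1−k⁴)] = 16×2.0700×10^7/(π×88.93×0.9469) = 1.252×10^6 mm³.
d_o = 107.8 mm.

d_o = 108 mm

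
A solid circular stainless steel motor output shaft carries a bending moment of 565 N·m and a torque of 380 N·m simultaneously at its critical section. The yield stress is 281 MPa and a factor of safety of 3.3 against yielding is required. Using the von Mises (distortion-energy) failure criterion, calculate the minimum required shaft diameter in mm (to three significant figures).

σ_allow = σ_y/n = 281/3.3 = 85.15 MPa.
For a solid shaft σ_b = 32M/(πd³) and τ = 16T/(πd³), so the von Mises stress is σ' = (16/πd³)·√(4M²+3T²).
√(4M²+3T²) = √(4×(565000)² + 3×(380000)²) = 1.308×10^6 N·mm.
d³ = 16×1.308×10^6/(π×85.15) = 78210 mm³.
d = 42.77 mm.

d = 42.8 mm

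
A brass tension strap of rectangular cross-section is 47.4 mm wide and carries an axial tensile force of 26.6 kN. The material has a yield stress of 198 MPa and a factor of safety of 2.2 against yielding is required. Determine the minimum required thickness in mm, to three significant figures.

t = 6.24 mm

σ_allow = 198/2.2 = 90.00 MPa.
Required area A = F/σ_allow = 26600/90.00 = 295.6 mm².
t = A/w = 295.6/47.4 = 6.235 mm.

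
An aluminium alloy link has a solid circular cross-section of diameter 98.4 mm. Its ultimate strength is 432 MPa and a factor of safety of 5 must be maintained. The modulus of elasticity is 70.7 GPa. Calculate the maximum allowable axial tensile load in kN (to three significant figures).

σ_allow = 432/5 = 86.40 MPa.
A = πd²/4 = π×98.4²/4 = 7605 mm².
F_allow = σ_allow × A = 86.40×7605 = 657000 N.

F_allow = 657 kN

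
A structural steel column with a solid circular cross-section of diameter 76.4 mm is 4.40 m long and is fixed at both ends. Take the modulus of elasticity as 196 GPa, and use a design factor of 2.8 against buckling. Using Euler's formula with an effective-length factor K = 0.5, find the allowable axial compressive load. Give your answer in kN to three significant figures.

I = πd⁴/64 = π×76.4⁴/64 = 1.672×10^6 mm⁴.
Effective length L_e = KL = 0.5×4.40 m = 2200 mm.
Euler critical load P_cr = π²EI/L_e² = π²×196000×1.672×10^6/2200² = 668400 N.
P_allow = P_cr/n = 668400/2.8 = 238700 N.

P_allow = 239 kN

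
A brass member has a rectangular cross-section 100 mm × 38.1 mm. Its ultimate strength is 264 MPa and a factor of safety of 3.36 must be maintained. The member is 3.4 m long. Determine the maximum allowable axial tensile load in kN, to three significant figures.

F_allow = 299 kN

σ_allow = 264/3.36 = 78.57 MPa.
A = 100×38.1 = 3810 mm².
F_allow = σ_allow × A = 78.57×3810 = 299400 N.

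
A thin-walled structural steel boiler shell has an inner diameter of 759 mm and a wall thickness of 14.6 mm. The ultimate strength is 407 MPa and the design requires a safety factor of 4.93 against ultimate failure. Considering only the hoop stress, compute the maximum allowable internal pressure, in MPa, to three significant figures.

σ_allow = 407/4.93 = 82.56 MPa.
σ_h = pD/(2t) → p_allow = 2σ_allow t/D = 2×82.56×14.6/759 = 3.176 MPa.

p_allow = 3.18 MPa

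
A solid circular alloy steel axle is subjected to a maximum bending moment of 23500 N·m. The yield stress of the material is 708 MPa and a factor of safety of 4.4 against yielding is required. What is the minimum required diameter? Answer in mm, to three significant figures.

σ_allow = 708/4.4 = 160.9 MPa.
For a solid circular section σ = 32M/(πd³), so d³ = 32M/(π σ_allow) = 32×2.3500×10^7/(π×160.9) = 1.488×10^6 mm³.
d = 114.2 mm.

d = 114 mm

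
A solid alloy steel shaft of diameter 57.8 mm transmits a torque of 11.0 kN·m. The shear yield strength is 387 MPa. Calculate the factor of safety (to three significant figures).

τ = 16T/(πd³) = 16×1.1000×10^7/(π×57.8³) = 290.1 MPa.
n = τ_limit/τ = 387/290.1 = 1.334.

n = 1.33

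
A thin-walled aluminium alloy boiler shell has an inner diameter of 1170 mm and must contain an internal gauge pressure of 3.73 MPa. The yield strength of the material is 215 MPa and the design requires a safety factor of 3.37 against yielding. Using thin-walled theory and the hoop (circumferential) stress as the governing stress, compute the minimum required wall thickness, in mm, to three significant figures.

σ_allow = 215/3.37 = 63.80 MPa.
Hoop stress σ_h = pD/(2t), so t = pD/(2σ_allow) = 3.73×1170/(2×63.80) = 34.20 mm.

t = 34.2 mm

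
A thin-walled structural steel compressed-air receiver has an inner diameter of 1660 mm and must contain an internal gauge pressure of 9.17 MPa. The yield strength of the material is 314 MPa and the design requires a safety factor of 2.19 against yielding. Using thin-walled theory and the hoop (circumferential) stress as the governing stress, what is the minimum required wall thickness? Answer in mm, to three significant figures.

t = 53.1 mm

σ_allow = 314/2.19 = 143.4 MPa.
Hoop stress σ_h = pD/(2t), so t = pD/(2σ_allow) = 9.17×1660/(2×143.4) = 53.08 mm.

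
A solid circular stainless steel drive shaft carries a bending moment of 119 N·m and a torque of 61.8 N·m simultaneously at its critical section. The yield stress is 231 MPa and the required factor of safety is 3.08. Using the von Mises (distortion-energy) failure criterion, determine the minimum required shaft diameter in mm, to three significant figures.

d = 26.1 mm

σ_allow = σ_y/n = 231/3.08 = 75.00 MPa.
For a solid shaft σ_b = 32M/(πd³) and τ = 16T/(πd³), so the von Mises stress is σ' = (16/πd³)·√(4M²+3T²).
√(4M²+3T²) = √(4×(119000)² + 3×(61800)²) = 261000 N·mm.
d³ = 16×261000/(π×75.00) = 17720 mm³.
d = 26.07 mm.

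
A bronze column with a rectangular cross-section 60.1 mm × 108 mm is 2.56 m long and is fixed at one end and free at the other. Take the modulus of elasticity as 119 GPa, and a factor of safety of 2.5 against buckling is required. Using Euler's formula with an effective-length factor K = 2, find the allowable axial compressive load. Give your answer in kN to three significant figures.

P_allow = 35.0 kN

Buckling occurs about the weak axis: I_min = h·b³/12 = 108×60.1³/12 = 1.954×10^6 mm⁴ (b = 60.1 mm is the smaller dimension).
Effective length L_e = KL = 2×2.56 m = 5120 mm.
Euler critical load P_cr = π²EI/L_e² = π²×119000×1.954×10^6/5120² = 87530 N.
P_allow = P_cr/n = 87530/2.5 = 35010 N.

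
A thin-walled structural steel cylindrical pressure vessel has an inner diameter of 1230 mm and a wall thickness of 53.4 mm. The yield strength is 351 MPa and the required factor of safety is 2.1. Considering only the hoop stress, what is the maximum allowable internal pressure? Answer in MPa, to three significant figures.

σ_allow = 351/2.1 = 167.1 MPa.
σ_h = pD/(2t) → p_allow = 2σ_allow t/D = 2×167.1×53.4/1230 = 14.51 MPa.

p_allow = 14.5 MPa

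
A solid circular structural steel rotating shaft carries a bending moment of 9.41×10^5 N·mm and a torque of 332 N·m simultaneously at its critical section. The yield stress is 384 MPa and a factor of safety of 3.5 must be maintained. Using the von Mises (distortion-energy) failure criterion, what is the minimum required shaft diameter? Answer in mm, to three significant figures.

d = 45.0 mm

σ_allow = σ_y/n = 384/3.5 = 109.7 MPa.
For a solid shaft σ_b = 32M/(πd³) and τ = 16T/(πd³), so the von Mises stress is σ' = (16/πd³)·√(4M²+3T²).
√(4M²+3T²) = √(4×(941000)² + 3×(332000)²) = 1.968×10^6 N·mm.
d³ = 16×1.968×10^6/(π×109.7) = 91350 mm³.
d = 45.04 mm.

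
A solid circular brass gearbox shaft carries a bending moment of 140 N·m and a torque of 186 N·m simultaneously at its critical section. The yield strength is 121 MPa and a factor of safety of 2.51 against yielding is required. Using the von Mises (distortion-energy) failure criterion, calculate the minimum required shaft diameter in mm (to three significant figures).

σ_allow = σ_y/n = 121/2.51 = 48.21 MPa.
For a solid shaft σ_b = 32M/(πd³) and τ = 16T/(πd³), so the von Mises stress is σ' = (16/πd³)·√(4M²+3T²).
√(4M²+3T²) = √(4×(140000)² + 3×(186000)²) = 426800 N·mm.
d³ = 16×426800/(π×48.21) = 45090 mm³.
d = 35.59 mm.

d = 35.6 mm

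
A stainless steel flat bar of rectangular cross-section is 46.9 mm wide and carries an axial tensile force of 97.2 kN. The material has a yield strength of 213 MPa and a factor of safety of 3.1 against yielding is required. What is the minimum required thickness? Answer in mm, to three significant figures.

t = 30.2 mm

σ_allow = 213/3.1 = 68.71 MPa.
Required area A = F/σ_allow = 97200/68.71 = 1415 mm².
t = A/w = 1415/46.9 = 30.16 mm.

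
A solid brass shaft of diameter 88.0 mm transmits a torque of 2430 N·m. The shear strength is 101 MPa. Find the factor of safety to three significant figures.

τ = 16T/(πd³) = 16×2430000/(π×88.0³) = 18.16 MPa.
n = τ_limit/τ = 101/18.16 = 5.562.

n = 5.56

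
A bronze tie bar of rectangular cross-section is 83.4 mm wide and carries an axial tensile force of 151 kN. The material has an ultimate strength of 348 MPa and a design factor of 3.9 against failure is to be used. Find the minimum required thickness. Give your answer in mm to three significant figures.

t = 20.3 mm

σ_allow = 348/3.9 = 89.23 MPa.
Required area A = F/σ_allow = 151000/89.23 = 1692 mm².
t = A/w = 1692/83.4 = 20.29 mm.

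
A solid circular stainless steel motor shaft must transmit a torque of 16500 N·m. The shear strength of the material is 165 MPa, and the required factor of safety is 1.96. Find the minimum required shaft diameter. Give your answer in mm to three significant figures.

d = 99.9 mm

Allowable shear stress τ_allow = 165/1.96 = 84.18 MPa.
For a solid shaft τ = 16T/(πd³), so d³ = 16T/(π τ_allow) = 16×1.6500×10^7/(π×84.18) = 998200 mm³.
d = (998200)^(1/3) = 99.94 mm.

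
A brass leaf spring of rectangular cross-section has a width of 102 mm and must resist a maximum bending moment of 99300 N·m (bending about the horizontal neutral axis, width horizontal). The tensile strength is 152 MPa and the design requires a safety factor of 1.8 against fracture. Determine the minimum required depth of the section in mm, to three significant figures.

σ_allow = 152/1.8 = 84.44 MPa.
For a rectangular section σ = 6M/(bh²), so h² = 6M/(b σ_allow) = 6×9.9300×10^7/(102×84.44) = 69170 mm².
h = 263.0 mm.

h = 263 mm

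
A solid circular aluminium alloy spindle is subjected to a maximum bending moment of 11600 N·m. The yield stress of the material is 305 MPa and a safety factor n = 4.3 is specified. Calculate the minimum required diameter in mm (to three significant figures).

σ_allow = 305/4.3 = 70.93 MPa.
For a solid circular section σ = 32M/(πd³), so d³ = 32M/(π σ_allow) = 32×1.1600×10^7/(π×70.93) = 1.666×10^6 mm³.
d = 118.5 mm.

d = 119 mm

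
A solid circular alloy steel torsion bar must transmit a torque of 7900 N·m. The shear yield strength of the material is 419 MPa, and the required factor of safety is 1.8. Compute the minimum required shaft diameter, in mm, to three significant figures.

d = 55.7 mm

Allowable shear stress τ_allow = 419/1.8 = 232.8 MPa.
For a solid shaft τ = 16T/(πd³), so d³ = 16T/(π τ_allow) = 16×7900000/(π×232.8) = 172800 mm³.
d = (172800)^(1/3) = 55.70 mm.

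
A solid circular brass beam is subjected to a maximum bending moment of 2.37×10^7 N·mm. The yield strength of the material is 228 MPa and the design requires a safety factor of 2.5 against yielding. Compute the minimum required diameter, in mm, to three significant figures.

d = 138 mm

σ_allow = 228/2.5 = 91.20 MPa.
For a solid circular section σ = 32M/(πd³), so d³ = 32M/(π σ_allow) = 32×2.3700×10^7/(π×91.20) = 2.647×10^6 mm³.
d = 138.3 mm.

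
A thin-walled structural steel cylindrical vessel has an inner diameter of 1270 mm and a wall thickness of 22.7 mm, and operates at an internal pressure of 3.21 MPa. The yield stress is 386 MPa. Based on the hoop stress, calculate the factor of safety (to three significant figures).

n = 4.30

σ_h = pD/(2t) = 3.21×1270/(2×22.7) = 89.80 MPa.
n = 386/89.80 = 4.299.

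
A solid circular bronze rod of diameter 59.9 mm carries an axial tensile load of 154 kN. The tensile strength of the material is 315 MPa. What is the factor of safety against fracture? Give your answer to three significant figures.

A = πd²/4 = 2818 mm².
σ = F/A = 154000/2818 = 54.65 MPa.
n = 315/54.65 = 5.764.

n = 5.76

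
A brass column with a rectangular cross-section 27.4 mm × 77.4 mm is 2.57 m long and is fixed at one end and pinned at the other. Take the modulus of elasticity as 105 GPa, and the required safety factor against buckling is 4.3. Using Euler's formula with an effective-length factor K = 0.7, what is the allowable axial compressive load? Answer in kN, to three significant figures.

P_allow = 9.88 kN

Buckling occurs about the weak axis: I_min = h·b³/12 = 77.4×27.4³/12 = 132700 mm⁴ (b = 27.4 mm is the smaller dimension).
Effective length L_e = KL = 0.7×2.57 m = 1799 mm.
Euler critical load P_cr = π²EI/L_e² = π²×105000×132700/1799² = 42490 N.
P_allow = P_cr/n = 42490/4.3 = 9880 N.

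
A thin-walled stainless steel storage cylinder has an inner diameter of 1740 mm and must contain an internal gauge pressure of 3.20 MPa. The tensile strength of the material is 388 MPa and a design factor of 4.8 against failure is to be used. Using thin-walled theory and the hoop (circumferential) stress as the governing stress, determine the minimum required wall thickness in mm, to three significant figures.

t = 34.4 mm

σ_allow = 388/4.8 = 80.83 MPa.
Hoop stress σ_h = pD/(2t), so t = pD/(2σ_allow) = 3.20×1740/(2×80.83) = 34.44 mm.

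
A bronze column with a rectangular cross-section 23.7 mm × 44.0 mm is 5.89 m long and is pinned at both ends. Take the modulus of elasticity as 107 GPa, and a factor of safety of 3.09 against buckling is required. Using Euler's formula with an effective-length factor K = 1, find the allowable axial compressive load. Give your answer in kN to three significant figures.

Buckling occurs about the weak axis: I_min = h·b³/12 = 44.0×23.7³/12 = 48810 mm⁴ (b = 23.7 mm is the smaller dimension).
Effective length L_e = KL = 1×5.89 m = 5890 mm.
Euler critical load P_cr = π²EI/L_e² = π²×107000×48810/5890² = 1486 N.
P_allow = P_cr/n = 1486/3.09 = 480.9 N.

P_allow = 0.481 kN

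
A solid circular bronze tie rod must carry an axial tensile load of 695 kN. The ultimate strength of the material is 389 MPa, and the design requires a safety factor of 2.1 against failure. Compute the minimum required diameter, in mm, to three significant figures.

Allowable stress σ_allow = 389/2.1 = 185.2 MPa.
Required area A = F/σ_allow = 695000/185.2 = 3752 mm².
A = πd²/4 → d = √(4A/π) = 69.12 mm.

d = 69.1 mm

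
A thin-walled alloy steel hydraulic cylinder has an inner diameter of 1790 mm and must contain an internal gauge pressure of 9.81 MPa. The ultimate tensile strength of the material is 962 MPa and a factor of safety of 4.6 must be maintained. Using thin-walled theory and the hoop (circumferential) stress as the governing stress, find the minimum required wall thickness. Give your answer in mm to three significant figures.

σ_allow = 962/4.6 = 209.1 MPa.
Hoop stress σ_h = pD/(2t), so t = pD/(2σ_allow) = 9.81×1790/(2×209.1) = 41.98 mm.

t = 42.0 mm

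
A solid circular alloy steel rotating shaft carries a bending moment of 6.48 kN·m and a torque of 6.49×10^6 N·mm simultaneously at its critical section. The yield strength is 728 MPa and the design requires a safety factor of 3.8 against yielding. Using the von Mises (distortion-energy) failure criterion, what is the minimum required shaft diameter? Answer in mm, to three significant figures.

d = 77.0 mm

σ_allow = σ_y/n = 728/3.8 = 191.6 MPa.
For a solid shaft σ_b = 32M/(πd³) and τ = 16T/(πd³), so the von Mises stress is σ' = (16/πd³)·√(4M²+3T²).
√(4M²+3T²) = √(4×(6.480×10^6)² + 3×(6.490×10^6)²) = 1.716×10^7 N·mm.
d³ = 16×1.716×10^7/(π×191.6) = 456100 mm³.
d = 76.97 mm.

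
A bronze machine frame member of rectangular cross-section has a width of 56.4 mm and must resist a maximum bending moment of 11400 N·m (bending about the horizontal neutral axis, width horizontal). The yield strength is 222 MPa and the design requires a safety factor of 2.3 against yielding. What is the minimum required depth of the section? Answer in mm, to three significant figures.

h = 112 mm

σ_allow = 222/2.3 = 96.52 MPa.
For a rectangular section σ = 6M/(bh²), so h² = 6M/(b σ_allow) = 6×1.1400×10^7/(56.4×96.52) = 12560 mm².
h = 112.1 mm.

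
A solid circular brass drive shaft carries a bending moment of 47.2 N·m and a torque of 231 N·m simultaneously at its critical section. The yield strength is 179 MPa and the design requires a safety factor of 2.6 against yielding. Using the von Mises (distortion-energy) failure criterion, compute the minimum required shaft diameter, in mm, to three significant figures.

d = 31.2 mm

σ_allow = σ_y/n = 179/2.6 = 68.85 MPa.
For a solid shaft σ_b = 32M/(πd³) and τ = 16T/(πd³), so the von Mises stress is σ' = (16/πd³)·√(4M²+3T²).
√(4M²+3T²) = √(4×(47200)² + 3×(231000)²) = 411100 N·mm.
d³ = 16×411100/(π×68.85) = 30410 mm³.
d = 31.21 mm.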